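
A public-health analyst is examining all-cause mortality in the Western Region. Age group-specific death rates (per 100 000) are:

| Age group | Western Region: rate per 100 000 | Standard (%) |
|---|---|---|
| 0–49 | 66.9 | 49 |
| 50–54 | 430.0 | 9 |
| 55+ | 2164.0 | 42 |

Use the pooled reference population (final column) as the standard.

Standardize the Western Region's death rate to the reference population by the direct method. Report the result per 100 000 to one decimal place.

Standard weights: 0.49, 0.09, 0.42.
Standardized rate: 0.4900×66.9 + 0.0900×430.0 + 0.4200×2164.0 = 980.3610 per 100 000.

980.4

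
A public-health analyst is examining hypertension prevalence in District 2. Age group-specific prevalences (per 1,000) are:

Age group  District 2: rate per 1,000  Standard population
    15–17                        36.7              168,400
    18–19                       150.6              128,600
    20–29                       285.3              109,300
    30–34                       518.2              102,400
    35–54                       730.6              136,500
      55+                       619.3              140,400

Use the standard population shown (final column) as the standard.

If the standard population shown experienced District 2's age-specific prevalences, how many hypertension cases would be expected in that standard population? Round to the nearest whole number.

Expected hypertension cases = Σ (standard pop × age-specific rate ÷ 1,000)
= 168,400×36.7/1,000 + 128,600×150.6/1,000 + 109,300×285.3/1,000 + 102,400×518.2/1,000 + 136,500×730.6/1,000 + 140,400×619.3/1,000
= 6180.28 + 19367.16 + 31183.29 + 53063.68 + 99726.90 + 86949.72 = 296471.03.

296471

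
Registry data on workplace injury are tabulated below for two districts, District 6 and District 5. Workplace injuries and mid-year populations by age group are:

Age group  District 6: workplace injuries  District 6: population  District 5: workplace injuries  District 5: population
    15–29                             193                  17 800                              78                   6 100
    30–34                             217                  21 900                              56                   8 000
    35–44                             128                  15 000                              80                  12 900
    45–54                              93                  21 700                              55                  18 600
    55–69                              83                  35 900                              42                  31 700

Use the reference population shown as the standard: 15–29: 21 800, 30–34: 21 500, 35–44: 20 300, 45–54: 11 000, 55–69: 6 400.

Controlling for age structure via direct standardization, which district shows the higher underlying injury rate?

Age-specific rates per 10 000 for District 6: 108.43, 99.09, 85.33, 42.86, 23.12.
For District 5: 127.87, 70.00, 62.02, 29.57, 13.25.
Standard total = 81 000; weights = 0.2691, 0.2654, 0.2506, 0.1358, 0.0790.
District 6: 0.2691×108.43 + 0.2654×99.09 + 0.2506×85.33 + 0.1358×42.86 + 0.0790×23.12 = 84.5152 per 10 000.
District 5: 0.2691×127.87 + 0.2654×70.00 + 0.2506×62.02 + 0.1358×29.57 + 0.0790×13.25 = 73.5990 per 10 000.

District 6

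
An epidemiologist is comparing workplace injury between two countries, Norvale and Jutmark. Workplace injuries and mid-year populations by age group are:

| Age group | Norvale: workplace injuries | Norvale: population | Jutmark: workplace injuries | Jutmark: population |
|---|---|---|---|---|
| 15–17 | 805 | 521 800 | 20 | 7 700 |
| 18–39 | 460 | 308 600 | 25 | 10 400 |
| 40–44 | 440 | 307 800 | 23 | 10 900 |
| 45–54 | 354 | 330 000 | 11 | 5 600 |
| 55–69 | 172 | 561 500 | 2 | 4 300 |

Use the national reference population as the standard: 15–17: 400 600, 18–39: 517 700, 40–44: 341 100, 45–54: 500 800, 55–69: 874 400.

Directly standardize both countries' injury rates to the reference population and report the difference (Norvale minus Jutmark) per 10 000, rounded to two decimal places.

-6.50

Age-specific rates per 10 000 for Norvale: 15.43, 14.91, 14.29, 10.73, 3.06.
For Jutmark: 25.97, 24.04, 21.10, 19.64, 4.65.
Standard total = 2 634 600; weights = 0.1521, 0.1965, 0.1295, 0.1901, 0.3319.
Norvale: 0.1521×15.43 + 0.1965×14.91 + 0.1295×14.29 + 0.1901×10.73 + 0.3319×3.06 = 10.1813 per 10 000.
Jutmark: 0.1521×25.97 + 0.1965×24.04 + 0.1295×21.10 + 0.1901×19.64 + 0.3319×4.65 = 16.6824 per 10 000.
Difference = 10.1813 − 16.6824 = -6.5011.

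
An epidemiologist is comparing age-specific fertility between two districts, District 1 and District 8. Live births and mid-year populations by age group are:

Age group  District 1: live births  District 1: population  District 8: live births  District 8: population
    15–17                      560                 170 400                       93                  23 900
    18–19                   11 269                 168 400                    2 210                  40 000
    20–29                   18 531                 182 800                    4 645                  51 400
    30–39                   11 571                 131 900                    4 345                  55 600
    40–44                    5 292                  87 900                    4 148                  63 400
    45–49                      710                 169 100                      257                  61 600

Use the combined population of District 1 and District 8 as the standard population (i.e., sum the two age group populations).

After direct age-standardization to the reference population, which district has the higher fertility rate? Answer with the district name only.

District 1

Age-specific rates per 1 000 for District 1: 3.286, 66.918, 101.373, 87.726, 60.205, 4.199.
For District 8: 3.891, 55.250, 90.370, 78.147, 65.426, 4.172.
Combined standard total = 1 206 400; weights = 0.1611, 0.1727, 0.1941, 0.1554, 0.1254, 0.1912.
District 1: 0.1611×3.286 + 0.1727×66.918 + 0.1941×101.373 + 0.1554×87.726 + 0.1254×60.205 + 0.1912×4.199 = 53.7566 per 1 000.
District 8: 0.1611×3.891 + 0.1727×55.250 + 0.1941×90.370 + 0.1554×78.147 + 0.1254×65.426 + 0.1912×4.172 = 48.8634 per 1 000.
The crude rates (52.64 vs 53.05) would put District 8 higher, but that reflects its age composition; once standardized to a common age structure, District 1 has the higher underlying rate.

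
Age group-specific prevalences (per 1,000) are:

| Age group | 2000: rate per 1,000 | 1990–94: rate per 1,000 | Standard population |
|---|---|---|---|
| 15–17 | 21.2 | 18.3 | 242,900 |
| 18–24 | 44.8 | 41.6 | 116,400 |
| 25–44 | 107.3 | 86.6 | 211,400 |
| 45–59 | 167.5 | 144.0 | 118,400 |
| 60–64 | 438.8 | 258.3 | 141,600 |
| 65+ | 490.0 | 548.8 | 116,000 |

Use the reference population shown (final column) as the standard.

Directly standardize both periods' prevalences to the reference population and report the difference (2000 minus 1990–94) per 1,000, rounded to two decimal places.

28.49

Standard total = 946,700; weights = 0.2566, 0.1230, 0.2233, 0.1251, 0.1496, 0.1225.
2000: 0.2566×21.2 + 0.1230×44.8 + 0.2233×107.3 + 0.1251×167.5 + 0.1496×438.8 + 0.1225×490.0 = 181.5290 per 1,000.
1990–94: 0.2566×18.3 + 0.1230×41.6 + 0.2233×86.6 + 0.1251×144.0 + 0.1496×258.3 + 0.1225×548.8 = 153.0371 per 1,000.
Difference = 181.5290 − 153.0371 = 28.4919.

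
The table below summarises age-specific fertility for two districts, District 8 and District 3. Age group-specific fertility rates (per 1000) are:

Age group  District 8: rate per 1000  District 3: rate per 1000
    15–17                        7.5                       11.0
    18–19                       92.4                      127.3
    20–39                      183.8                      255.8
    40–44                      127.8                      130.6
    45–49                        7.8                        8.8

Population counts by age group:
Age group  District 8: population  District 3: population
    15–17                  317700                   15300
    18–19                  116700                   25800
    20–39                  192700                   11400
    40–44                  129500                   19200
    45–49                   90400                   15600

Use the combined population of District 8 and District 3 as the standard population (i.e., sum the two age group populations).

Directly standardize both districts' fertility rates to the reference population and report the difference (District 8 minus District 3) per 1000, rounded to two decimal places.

-22.86

Combined standard total = 934300; weights = 0.3564, 0.1525, 0.2185, 0.1592, 0.1135.
District 8: 0.3564×7.5 + 0.1525×92.4 + 0.2185×183.8 + 0.1592×127.8 + 0.1135×7.8 = 78.1427 per 1000.
District 3: 0.3564×11.0 + 0.1525×127.3 + 0.2185×255.8 + 0.1592×130.6 + 0.1135×8.8 = 101.0008 per 1000.
Difference = 78.1427 − 101.0008 = -22.8581.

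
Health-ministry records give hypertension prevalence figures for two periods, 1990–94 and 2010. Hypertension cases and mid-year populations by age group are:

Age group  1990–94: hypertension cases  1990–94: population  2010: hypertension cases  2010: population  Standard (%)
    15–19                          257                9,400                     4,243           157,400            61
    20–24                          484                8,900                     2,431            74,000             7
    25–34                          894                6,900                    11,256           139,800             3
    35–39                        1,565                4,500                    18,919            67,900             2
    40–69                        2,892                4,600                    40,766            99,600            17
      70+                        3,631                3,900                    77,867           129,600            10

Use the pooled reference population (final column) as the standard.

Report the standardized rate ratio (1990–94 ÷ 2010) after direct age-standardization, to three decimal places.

Age-specific rates per 1,000 for 1990–94: 27.340, 54.382, 129.565, 347.778, 628.696, 931.026.
For 2010: 26.957, 32.851, 80.515, 278.630, 409.297, 600.826.
Standard weights: 0.61, 0.07, 0.03, 0.02, 0.17, 0.10.
1990–94: 0.6100×27.340 + 0.0700×54.382 + 0.0300×129.565 + 0.0200×347.778 + 0.1700×628.696 + 0.1000×931.026 = 231.3077 per 1,000.
2010: 0.6100×26.957 + 0.0700×32.851 + 0.0300×80.515 + 0.0200×278.630 + 0.1700×409.297 + 0.1000×600.826 = 156.3944 per 1,000.
Ratio = 231.3077 ÷ 156.3944 = 1.47900.

1.479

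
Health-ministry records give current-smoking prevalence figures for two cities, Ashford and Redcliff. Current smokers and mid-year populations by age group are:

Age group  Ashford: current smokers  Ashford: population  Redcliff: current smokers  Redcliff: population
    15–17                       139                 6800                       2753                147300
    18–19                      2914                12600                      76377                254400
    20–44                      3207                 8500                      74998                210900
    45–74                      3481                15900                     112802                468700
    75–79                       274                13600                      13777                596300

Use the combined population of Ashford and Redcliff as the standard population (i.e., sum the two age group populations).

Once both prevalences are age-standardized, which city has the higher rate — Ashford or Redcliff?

Redcliff

Age-specific rates per 1000 for Ashford: 20.441, 231.270, 377.294, 218.931, 20.147.
For Redcliff: 18.690, 300.224, 355.609, 240.670, 23.104.
Combined standard total = 1735000; weights = 0.0888, 0.1539, 0.1265, 0.2793, 0.3515.
Ashford: 0.0888×20.441 + 0.1539×231.270 + 0.1265×377.294 + 0.2793×218.931 + 0.3515×20.147 = 153.3481 per 1000.
Redcliff: 0.0888×18.690 + 0.1539×300.224 + 0.1265×355.609 + 0.2793×240.670 + 0.3515×23.104 = 168.1732 per 1000.
The crude rates (174.48 vs 167.33) would put Ashford higher, but that reflects its age composition; once standardized to a common age structure, Redcliff has the higher underlying rate.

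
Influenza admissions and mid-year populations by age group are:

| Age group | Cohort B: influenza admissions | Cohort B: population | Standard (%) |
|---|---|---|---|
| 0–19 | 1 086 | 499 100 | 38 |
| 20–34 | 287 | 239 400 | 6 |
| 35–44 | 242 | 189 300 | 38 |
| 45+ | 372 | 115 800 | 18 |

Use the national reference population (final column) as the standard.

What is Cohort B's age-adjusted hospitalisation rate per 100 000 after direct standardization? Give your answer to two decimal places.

Age-specific rates per 100 000 for Cohort B: 217.59, 119.88, 127.84, 321.24.
Standard weights: 0.38, 0.06, 0.38, 0.18.
Standardized rate: 0.3800×217.59 + 0.0600×119.88 + 0.3800×127.84 + 0.1800×321.24 = 196.2806 per 100 000.

196.28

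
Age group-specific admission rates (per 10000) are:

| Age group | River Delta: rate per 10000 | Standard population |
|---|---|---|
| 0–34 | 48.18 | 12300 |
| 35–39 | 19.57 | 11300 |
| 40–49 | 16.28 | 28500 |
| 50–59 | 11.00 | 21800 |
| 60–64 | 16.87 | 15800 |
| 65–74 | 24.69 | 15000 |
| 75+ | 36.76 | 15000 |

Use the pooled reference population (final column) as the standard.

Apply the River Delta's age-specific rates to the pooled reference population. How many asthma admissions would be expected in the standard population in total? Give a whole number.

Expected asthma admissions = Σ (standard pop × age-specific rate ÷ 10000)
= 12300×48.18/10000 + 11300×19.57/10000 + 28500×16.28/10000 + 21800×11.00/10000 + 15800×16.87/10000 + 15000×24.69/10000 + 15000×36.76/10000
= 59.26 + 22.11 + 46.40 + 23.98 + 26.65 + 37.03 + 55.14 = 270.58.

271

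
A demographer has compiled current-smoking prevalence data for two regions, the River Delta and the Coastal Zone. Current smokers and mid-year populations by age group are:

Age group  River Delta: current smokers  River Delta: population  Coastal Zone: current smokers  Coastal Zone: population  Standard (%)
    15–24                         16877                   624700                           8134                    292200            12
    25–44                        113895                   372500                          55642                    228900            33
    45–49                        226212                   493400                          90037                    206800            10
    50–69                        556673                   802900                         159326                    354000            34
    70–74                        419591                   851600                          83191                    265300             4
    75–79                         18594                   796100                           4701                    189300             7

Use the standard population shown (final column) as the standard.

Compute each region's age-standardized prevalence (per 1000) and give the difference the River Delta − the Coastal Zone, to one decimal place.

Age-specific rates per 1000 for the River Delta: 27.016, 305.758, 458.476, 693.328, 492.709, 23.356.
For the Coastal Zone: 27.837, 243.084, 435.382, 450.073, 313.573, 24.834.
Standard weights: 0.12, 0.33, 0.10, 0.34, 0.04, 0.07.
The River Delta: 0.1200×27.016 + 0.3300×305.758 + 0.1000×458.476 + 0.3400×693.328 + 0.0400×492.709 + 0.0700×23.356 = 407.0646 per 1000.
The Coastal Zone: 0.1200×27.837 + 0.3300×243.084 + 0.1000×435.382 + 0.3400×450.073 + 0.0400×313.573 + 0.0700×24.834 = 294.4027 per 1000.
Difference = 407.0646 − 294.4027 = 112.6619.

112.7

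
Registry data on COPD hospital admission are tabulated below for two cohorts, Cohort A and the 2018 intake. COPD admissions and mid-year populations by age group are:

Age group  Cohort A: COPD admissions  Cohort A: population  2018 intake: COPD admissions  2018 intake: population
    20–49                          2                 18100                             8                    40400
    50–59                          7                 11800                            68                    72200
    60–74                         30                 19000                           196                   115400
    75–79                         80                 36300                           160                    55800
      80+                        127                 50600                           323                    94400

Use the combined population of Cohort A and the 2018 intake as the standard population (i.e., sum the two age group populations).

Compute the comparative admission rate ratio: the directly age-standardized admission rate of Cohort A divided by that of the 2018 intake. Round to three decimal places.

Age-specific rates per 10000 for Cohort A: 1.10, 5.93, 15.79, 22.04, 25.10.
For the 2018 intake: 1.98, 9.42, 16.98, 28.67, 34.22.
Combined standard total = 514000; weights = 0.1138, 0.1634, 0.2615, 0.1792, 0.2821.
Cohort A: 0.1138×1.10 + 0.1634×5.93 + 0.2615×15.79 + 0.1792×22.04 + 0.2821×25.10 = 16.2532 per 10000.
The 2018 intake: 0.1138×1.98 + 0.1634×9.42 + 0.2615×16.98 + 0.1792×28.67 + 0.2821×34.22 = 20.9959 per 10000.
Ratio = 16.2532 ÷ 20.9959 = 0.77411.

0.774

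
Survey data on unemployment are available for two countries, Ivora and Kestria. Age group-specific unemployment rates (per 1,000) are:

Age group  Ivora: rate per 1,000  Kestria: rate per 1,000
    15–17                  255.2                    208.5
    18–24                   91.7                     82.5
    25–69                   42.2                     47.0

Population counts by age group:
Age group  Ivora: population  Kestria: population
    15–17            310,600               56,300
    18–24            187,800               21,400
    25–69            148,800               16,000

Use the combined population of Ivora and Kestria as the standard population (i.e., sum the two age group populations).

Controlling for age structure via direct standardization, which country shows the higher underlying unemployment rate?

Ivora

Combined standard total = 740,900; weights = 0.4952, 0.2824, 0.2224.
Ivora: 0.4952×255.2 + 0.2824×91.7 + 0.2224×42.2 = 161.6562 per 1,000.
Kestria: 0.4952×208.5 + 0.2824×82.5 + 0.2224×47.0 = 136.9999 per 1,000.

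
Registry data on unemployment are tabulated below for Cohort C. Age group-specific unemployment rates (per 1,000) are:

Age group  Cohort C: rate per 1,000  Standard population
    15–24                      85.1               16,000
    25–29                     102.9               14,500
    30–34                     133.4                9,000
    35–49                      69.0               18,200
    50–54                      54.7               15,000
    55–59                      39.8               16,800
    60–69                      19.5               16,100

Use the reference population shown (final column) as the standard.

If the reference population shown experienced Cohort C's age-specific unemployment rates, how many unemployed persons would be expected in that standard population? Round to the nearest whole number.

Expected unemployed persons = Σ (standard pop × age-specific rate ÷ 1,000)
= 16,000×85.1/1,000 + 14,500×102.9/1,000 + 9,000×133.4/1,000 + 18,200×69.0/1,000 + 15,000×54.7/1,000 + 16,800×39.8/1,000 + 16,100×19.5/1,000
= 1361.60 + 1492.05 + 1200.60 + 1255.80 + 820.50 + 668.64 + 313.95 = 7113.14.

7113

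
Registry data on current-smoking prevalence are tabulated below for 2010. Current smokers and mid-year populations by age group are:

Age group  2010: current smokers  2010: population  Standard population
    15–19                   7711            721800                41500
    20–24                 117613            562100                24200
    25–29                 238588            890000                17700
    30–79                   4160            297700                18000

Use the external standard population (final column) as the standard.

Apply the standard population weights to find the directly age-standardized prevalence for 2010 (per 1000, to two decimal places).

103.58

Age-specific rates per 1000 for 2010: 10.683, 209.239, 268.076, 13.974.
Standard total = 101400; weights = 0.4093, 0.2387, 0.1746, 0.1775.
Standardized rate: 0.4093×10.683 + 0.2387×209.239 + 0.1746×268.076 + 0.1775×13.974 = 103.5838 per 1000.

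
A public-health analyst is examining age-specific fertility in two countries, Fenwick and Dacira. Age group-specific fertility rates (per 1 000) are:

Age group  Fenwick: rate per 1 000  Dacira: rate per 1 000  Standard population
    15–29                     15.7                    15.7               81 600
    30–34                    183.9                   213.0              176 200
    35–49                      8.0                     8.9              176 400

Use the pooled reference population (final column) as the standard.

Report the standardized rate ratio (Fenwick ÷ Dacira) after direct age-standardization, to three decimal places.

Standard total = 434 200; weights = 0.1879, 0.4058, 0.4063.
Fenwick: 0.1879×15.7 + 0.4058×183.9 + 0.4063×8.0 = 80.8280 per 1 000.
Dacira: 0.1879×15.7 + 0.4058×213.0 + 0.4063×8.9 = 93.0025 per 1 000.
Ratio = 80.8280 ÷ 93.0025 = 0.86909.

0.869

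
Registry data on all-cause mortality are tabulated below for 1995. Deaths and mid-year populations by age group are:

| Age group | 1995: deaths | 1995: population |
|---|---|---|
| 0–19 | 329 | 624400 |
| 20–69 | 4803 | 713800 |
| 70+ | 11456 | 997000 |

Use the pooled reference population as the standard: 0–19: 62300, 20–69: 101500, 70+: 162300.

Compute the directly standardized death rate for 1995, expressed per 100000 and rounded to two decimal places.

Age-specific rates per 100000 for 1995: 52.69, 672.88, 1149.05.
Standard total = 326100; weights = 0.1910, 0.3113, 0.4977.
Standardized rate: 0.1910×52.69 + 0.3113×672.88 + 0.4977×1149.05 = 791.3832 per 100000.

791.38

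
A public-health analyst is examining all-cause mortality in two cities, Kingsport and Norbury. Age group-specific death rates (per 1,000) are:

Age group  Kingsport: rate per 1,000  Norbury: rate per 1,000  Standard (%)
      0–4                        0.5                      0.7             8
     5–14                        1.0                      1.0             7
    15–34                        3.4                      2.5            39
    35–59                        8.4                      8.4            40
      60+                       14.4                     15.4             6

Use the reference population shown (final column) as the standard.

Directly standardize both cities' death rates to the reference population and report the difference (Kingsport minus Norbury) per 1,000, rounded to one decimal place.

0.3

Standard weights: 0.08, 0.07, 0.39, 0.40, 0.06.
Kingsport: 0.0800×0.5 + 0.0700×1.0 + 0.3900×3.4 + 0.4000×8.4 + 0.0600×14.4 = 5.6600 per 1,000.
Norbury: 0.0800×0.7 + 0.0700×1.0 + 0.3900×2.5 + 0.4000×8.4 + 0.0600×15.4 = 5.3850 per 1,000.
Difference = 5.6600 − 5.3850 = 0.2750.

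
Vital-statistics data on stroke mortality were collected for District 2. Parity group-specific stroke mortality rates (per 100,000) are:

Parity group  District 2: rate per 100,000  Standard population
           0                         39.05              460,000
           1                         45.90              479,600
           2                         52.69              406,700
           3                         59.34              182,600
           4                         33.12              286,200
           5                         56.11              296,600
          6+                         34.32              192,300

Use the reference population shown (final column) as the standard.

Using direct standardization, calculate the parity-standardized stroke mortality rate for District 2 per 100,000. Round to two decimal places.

45.56

Standard total = 2,304,000; weights = 0.1997, 0.2082, 0.1765, 0.0793, 0.1242, 0.1287, 0.0835.
Standardized rate: 0.1997×39.05 + 0.2082×45.90 + 0.1765×52.69 + 0.0793×59.34 + 0.1242×33.12 + 0.1287×56.11 + 0.0835×34.32 = 45.5564 per 100,000.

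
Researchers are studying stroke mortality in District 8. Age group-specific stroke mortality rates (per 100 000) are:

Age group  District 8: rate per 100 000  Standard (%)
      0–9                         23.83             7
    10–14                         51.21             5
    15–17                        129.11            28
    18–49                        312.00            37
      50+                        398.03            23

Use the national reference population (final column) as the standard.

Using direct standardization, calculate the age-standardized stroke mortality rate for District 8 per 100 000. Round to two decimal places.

247.37

Standard weights: 0.07, 0.05, 0.28, 0.37, 0.23.
Standardized rate: 0.0700×23.83 + 0.0500×51.21 + 0.2800×129.11 + 0.3700×312.00 + 0.2300×398.03 = 247.3663 per 100 000.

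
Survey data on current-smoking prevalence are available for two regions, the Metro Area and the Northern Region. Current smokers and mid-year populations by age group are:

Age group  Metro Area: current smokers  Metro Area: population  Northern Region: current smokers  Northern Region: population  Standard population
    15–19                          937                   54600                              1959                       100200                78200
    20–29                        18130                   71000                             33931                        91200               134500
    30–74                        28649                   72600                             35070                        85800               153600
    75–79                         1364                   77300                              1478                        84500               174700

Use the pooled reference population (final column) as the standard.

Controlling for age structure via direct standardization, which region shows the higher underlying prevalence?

Northern Region

Age-specific rates per 1000 for the Metro Area: 17.161, 255.352, 394.614, 17.646.
For the Northern Region: 19.551, 372.050, 408.741, 17.491.
Standard total = 541000; weights = 0.1445, 0.2486, 0.2839, 0.3229.
The Metro Area: 0.1445×17.161 + 0.2486×255.352 + 0.2839×394.614 + 0.3229×17.646 = 183.7011 per 1000.
The Northern Region: 0.1445×19.551 + 0.2486×372.050 + 0.2839×408.741 + 0.3229×17.491 = 217.0204 per 1000.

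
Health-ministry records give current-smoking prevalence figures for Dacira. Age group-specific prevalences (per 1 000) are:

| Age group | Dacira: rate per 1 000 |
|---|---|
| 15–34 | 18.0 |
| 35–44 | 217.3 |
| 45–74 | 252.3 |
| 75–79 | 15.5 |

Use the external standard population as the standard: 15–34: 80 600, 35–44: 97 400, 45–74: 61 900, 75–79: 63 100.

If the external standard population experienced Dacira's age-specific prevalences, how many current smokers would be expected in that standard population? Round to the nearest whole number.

Expected current smokers = Σ (standard pop × age-specific rate ÷ 1 000)
= 80 600×18.0/1 000 + 97 400×217.3/1 000 + 61 900×252.3/1 000 + 63 100×15.5/1 000
= 1450.80 + 21165.02 + 15617.37 + 978.05 = 39211.24.

39211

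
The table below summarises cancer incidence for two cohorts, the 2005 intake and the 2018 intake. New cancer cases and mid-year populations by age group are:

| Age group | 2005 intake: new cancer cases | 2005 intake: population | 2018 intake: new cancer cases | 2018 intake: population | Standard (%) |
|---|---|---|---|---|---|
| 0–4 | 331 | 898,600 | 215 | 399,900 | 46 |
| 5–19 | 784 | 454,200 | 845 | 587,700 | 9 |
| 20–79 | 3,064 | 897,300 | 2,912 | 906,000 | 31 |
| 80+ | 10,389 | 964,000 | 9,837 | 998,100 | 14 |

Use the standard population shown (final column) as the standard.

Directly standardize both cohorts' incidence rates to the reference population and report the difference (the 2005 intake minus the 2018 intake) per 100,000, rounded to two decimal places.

13.92

Age-specific rates per 100,000 for the 2005 intake: 36.84, 172.61, 341.47, 1077.70.
For the 2018 intake: 53.76, 143.78, 321.41, 985.57.
Standard weights: 0.46, 0.09, 0.31, 0.14.
The 2005 intake: 0.4600×36.84 + 0.0900×172.61 + 0.3100×341.47 + 0.1400×1077.70 = 289.2121 per 100,000.
The 2018 intake: 0.4600×53.76 + 0.0900×143.78 + 0.3100×321.41 + 0.1400×985.57 = 275.2896 per 100,000.
Difference = 289.2121 − 275.2896 = 13.9225.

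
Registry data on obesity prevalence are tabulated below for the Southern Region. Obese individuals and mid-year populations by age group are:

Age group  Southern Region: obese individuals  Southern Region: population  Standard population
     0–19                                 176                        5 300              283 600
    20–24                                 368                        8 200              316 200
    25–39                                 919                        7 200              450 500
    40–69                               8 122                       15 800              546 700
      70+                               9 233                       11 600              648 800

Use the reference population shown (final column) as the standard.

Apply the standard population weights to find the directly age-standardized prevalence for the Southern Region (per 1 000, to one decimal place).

Age-specific rates per 1 000 for the Southern Region: 33.208, 44.878, 127.639, 514.051, 795.948.
Standard total = 2 245 800; weights = 0.1263, 0.1408, 0.2006, 0.2434, 0.2889.
Standardized rate: 0.1263×33.208 + 0.1408×44.878 + 0.2006×127.639 + 0.2434×514.051 + 0.2889×795.948 = 391.1979 per 1 000.

391.2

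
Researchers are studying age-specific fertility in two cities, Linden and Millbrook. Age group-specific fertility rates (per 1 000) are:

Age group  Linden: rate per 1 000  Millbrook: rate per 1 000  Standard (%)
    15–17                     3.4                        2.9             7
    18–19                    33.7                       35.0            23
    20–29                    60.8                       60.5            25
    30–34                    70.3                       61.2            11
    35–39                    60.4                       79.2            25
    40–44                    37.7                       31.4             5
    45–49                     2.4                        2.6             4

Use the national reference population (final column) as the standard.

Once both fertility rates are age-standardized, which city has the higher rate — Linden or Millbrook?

Millbrook

Standard weights: 0.07, 0.23, 0.25, 0.11, 0.25, 0.05, 0.04.
Linden: 0.0700×3.4 + 0.2300×33.7 + 0.2500×60.8 + 0.1100×70.3 + 0.2500×60.4 + 0.0500×37.7 + 0.0400×2.4 = 48.0030 per 1 000.
Millbrook: 0.0700×2.9 + 0.2300×35.0 + 0.2500×60.5 + 0.1100×61.2 + 0.2500×79.2 + 0.0500×31.4 + 0.0400×2.6 = 51.5840 per 1 000.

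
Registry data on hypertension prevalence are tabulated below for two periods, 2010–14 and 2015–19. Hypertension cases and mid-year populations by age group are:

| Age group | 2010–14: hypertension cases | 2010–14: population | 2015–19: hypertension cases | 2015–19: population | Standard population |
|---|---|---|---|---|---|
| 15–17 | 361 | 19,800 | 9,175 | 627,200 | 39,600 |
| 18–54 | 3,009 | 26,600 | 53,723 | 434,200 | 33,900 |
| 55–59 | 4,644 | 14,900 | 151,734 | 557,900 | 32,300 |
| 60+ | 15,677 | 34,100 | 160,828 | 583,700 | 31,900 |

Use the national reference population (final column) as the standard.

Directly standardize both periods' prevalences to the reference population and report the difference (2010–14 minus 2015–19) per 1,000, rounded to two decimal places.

Age-specific rates per 1,000 for 2010–14: 18.232, 113.120, 311.678, 459.736.
For 2015–19: 14.629, 123.729, 271.973, 275.532.
Standard total = 137,700; weights = 0.2876, 0.2462, 0.2346, 0.2317.
2010–14: 0.2876×18.232 + 0.2462×113.120 + 0.2346×311.678 + 0.2317×459.736 = 212.7055 per 1,000.
2015–19: 0.2876×14.629 + 0.2462×123.729 + 0.2346×271.973 + 0.2317×275.532 = 162.2941 per 1,000.
Difference = 212.7055 − 162.2941 = 50.4114.

50.41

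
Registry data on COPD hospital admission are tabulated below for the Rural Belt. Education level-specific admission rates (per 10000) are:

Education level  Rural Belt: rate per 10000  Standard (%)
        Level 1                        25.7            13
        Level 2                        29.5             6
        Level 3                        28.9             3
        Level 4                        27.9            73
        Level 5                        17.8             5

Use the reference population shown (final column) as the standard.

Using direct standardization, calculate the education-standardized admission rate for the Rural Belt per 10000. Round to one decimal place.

27.2

Standard weights: 0.13, 0.06, 0.03, 0.73, 0.05.
Standardized rate: 0.1300×25.7 + 0.0600×29.5 + 0.0300×28.9 + 0.7300×27.9 + 0.0500×17.8 = 27.2350 per 10000.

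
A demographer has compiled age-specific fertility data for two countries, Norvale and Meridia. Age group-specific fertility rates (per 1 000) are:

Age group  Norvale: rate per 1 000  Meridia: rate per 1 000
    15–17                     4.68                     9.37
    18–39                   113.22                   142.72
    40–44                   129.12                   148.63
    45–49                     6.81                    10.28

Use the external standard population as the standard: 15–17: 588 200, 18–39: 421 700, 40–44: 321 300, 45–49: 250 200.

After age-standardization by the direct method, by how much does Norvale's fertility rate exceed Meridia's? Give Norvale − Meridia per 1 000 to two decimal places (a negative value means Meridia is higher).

Standard total = 1 581 400; weights = 0.3719, 0.2667, 0.2032, 0.1582.
Norvale: 0.3719×4.68 + 0.2667×113.22 + 0.2032×129.12 + 0.1582×6.81 = 59.2436 per 1 000.
Meridia: 0.3719×9.37 + 0.2667×142.72 + 0.2032×148.63 + 0.1582×10.28 = 73.3675 per 1 000.
Difference = 59.2436 − 73.3675 = -14.1239.

-14.12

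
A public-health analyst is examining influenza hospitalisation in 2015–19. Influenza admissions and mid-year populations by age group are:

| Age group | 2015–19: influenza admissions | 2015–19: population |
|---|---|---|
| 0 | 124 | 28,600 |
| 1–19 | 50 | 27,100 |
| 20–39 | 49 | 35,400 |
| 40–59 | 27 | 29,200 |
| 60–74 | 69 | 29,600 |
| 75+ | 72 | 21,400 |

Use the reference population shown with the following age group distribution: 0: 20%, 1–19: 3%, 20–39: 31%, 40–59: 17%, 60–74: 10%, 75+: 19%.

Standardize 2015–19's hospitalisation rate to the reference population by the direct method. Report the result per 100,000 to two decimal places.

Age-specific rates per 100,000 for 2015–19: 433.57, 184.50, 138.42, 92.47, 233.11, 336.45.
Standard weights: 0.20, 0.03, 0.31, 0.17, 0.10, 0.19.
Standardized rate: 0.2000×433.57 + 0.0300×184.50 + 0.3100×138.42 + 0.1700×92.47 + 0.1000×233.11 + 0.1900×336.45 = 238.1132 per 100,000.

238.11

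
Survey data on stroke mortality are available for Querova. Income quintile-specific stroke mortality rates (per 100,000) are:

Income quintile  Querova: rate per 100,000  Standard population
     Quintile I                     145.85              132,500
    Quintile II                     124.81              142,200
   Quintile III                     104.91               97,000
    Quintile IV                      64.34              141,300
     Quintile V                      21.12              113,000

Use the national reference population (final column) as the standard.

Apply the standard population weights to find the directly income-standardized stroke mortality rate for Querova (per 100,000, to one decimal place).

Standard total = 626,000; weights = 0.2117, 0.2272, 0.1550, 0.2257, 0.1805.
Standardized rate: 0.2117×145.85 + 0.2272×124.81 + 0.1550×104.91 + 0.2257×64.34 + 0.1805×21.12 = 93.8134 per 100,000.

93.8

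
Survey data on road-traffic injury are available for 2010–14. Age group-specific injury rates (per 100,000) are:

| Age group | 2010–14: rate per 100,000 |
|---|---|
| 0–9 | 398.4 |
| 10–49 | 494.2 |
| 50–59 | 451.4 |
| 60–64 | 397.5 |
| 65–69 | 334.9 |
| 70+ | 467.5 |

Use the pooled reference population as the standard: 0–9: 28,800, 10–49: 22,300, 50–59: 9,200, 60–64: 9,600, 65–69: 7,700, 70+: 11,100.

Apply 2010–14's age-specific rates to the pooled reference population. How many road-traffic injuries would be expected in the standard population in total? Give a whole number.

Expected road-traffic injuries = Σ (standard pop × age-specific rate ÷ 100,000)
= 28,800×398.4/100,000 + 22,300×494.2/100,000 + 9,200×451.4/100,000 + 9,600×397.5/100,000 + 7,700×334.9/100,000 + 11,100×467.5/100,000
= 114.74 + 110.21 + 41.53 + 38.16 + 25.79 + 51.89 = 382.31.

382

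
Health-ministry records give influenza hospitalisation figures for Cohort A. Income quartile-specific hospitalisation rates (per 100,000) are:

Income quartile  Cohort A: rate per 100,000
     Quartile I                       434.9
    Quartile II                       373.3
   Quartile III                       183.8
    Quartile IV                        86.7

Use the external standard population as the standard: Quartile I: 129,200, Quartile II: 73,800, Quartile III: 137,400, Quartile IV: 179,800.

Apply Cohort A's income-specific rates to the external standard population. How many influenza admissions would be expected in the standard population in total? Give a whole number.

1246

Expected influenza admissions = Σ (standard pop × income-specific rate ÷ 100,000)
= 129,200×434.9/100,000 + 73,800×373.3/100,000 + 137,400×183.8/100,000 + 179,800×86.7/100,000
= 561.89 + 275.50 + 252.54 + 155.89 = 1245.81.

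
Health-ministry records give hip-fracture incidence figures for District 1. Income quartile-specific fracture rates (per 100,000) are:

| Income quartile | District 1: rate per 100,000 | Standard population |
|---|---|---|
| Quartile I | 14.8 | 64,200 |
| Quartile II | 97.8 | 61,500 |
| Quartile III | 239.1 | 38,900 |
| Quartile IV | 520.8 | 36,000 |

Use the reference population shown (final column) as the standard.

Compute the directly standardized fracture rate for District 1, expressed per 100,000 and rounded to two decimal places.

174.55

Standard total = 200,600; weights = 0.3200, 0.3066, 0.1939, 0.1795.
Standardized rate: 0.3200×14.8 + 0.3066×97.8 + 0.1939×239.1 + 0.1795×520.8 = 174.5496 per 100,000.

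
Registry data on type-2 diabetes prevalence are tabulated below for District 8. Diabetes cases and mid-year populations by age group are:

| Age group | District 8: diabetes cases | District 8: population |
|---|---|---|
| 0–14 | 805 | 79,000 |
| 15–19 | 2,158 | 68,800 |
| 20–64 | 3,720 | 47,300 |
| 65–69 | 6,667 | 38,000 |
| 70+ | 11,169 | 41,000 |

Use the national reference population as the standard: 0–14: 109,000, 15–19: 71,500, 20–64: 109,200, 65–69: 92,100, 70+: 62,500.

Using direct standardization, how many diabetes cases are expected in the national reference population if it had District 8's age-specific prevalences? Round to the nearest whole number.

Age-specific rates per 1,000 for District 8: 10.190, 31.366, 78.647, 175.447, 272.415.
Expected diabetes cases = Σ (standard pop × age-specific rate ÷ 1,000)
= 109,000×10.190/1,000 + 71,500×31.366/1,000 + 109,200×78.647/1,000 + 92,100×175.447/1,000 + 62,500×272.415/1,000
= 1110.70 + 2242.69 + 8588.25 + 16158.70 + 17025.91 = 45126.25.

45126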